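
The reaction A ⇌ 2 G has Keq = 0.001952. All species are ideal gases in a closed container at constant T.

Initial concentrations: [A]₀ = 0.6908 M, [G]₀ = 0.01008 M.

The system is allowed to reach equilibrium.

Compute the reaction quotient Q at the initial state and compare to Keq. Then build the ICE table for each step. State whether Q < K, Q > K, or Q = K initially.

Q₀ = 1.4709e-04 vs Keq = 0.001952 ⇒ Q<K, forward
Step 1:
                    A           G
  I            0.6908     0.01008
  C          -0.01315     0.02629
  E            0.6777     0.03637
  solve Keq expr → x = 0.01315; check Q = 0.001952

Q₀ = 1.4709e-04; Q < K (proceeds forward)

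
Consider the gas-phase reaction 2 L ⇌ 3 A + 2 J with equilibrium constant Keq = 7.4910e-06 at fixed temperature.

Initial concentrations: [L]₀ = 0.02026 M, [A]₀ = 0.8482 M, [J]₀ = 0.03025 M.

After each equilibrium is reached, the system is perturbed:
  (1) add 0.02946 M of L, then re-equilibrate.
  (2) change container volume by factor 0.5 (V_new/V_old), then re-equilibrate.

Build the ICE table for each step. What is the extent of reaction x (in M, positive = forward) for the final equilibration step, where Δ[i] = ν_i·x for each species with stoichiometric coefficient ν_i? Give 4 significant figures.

x = -1.9546e-04 M

Q₀ = 1.36 vs Keq = 7.4910e-06 ⇒ Q>K, reverse
Step 1:
                   L          A          J
  Initial    0.02026     0.8482    0.03025
  Change     0.03006   -0.04509   -0.03006
  Equil      0.05032     0.8031 1.9135e-04
  solve Keq expr → x = -0.01503; check Q = 7.4910e-06
Then add 0.02946 M of L.
Step 2:
                   L          A          J
  Initial    0.07978     0.8031 1.9135e-04
  Change  -1.1151e-04 1.6727e-04 1.1151e-04
  Equil      0.07967     0.8033 3.0287e-04
  solve Keq expr → x = 5.5756e-05; check Q = 7.4910e-06
Then change container volume by factor 0.5 (V_new/V_old).
Step 3:
                   L          A          J
  Initial     0.1593      1.607 6.0573e-04
  Change  3.9093e-04 -5.8639e-04 -3.9093e-04
  Equil       0.1597      1.606 2.1480e-04
  solve Keq expr → x = -1.9546e-04; check Q = 7.4910e-06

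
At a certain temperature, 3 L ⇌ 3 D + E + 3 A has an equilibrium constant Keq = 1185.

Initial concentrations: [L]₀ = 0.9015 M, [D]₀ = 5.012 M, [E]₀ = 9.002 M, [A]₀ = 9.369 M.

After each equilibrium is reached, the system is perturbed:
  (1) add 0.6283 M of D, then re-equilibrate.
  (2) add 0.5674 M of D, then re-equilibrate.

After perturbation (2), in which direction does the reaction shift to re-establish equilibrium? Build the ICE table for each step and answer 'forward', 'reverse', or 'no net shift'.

Direction: reverse

Q₀ = 1.2722e+06 vs Keq = 1185 ⇒ Q>K, reverse
Step 1:
                    L           D           E           A
  init         0.9015       5.012       9.002       9.369
  Δ             2.459      -2.459     -0.8195      -2.459
  eq             3.36       2.553       8.182        6.91
  solve Keq expr → x = -0.8195; check Q = 1185
Then add 0.6283 M of D.
Step 2:
                    L           D           E           A
  init           3.36       3.182       8.182        6.91
  Δ            0.2834     -0.2834    -0.09446     -0.2834
  eq            3.643       2.898       8.088       6.627
  solve Keq expr → x = -0.09446; check Q = 1185
Then add 0.5674 M of D.
Step 3:
                    L           D           E           A
  init          3.643       3.466       8.088       6.627
  Δ            0.2441     -0.2441    -0.08137     -0.2441
  eq            3.888       3.222       8.007       6.383
  solve Keq expr → x = -0.08137; check Q = 1185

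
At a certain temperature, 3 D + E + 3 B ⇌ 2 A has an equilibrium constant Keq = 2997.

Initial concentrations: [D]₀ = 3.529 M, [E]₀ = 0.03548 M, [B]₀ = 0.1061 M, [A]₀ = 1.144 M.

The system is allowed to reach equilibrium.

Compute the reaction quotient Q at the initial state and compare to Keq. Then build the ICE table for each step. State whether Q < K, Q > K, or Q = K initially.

Q₀ = 702.7; Q < K (proceeds forward)

Q₀ = 702.7 vs Keq = 2997 ⇒ Q<K, forward
Step 1:
                  D         E         B         A
  Initial     3.529   0.03548    0.1061     1.144
  Change   -0.03113  -0.01038  -0.03113   0.02075
  Equil       3.498    0.0251   0.07497     1.165
  solve Keq expr → x = 0.01038; check Q = 2997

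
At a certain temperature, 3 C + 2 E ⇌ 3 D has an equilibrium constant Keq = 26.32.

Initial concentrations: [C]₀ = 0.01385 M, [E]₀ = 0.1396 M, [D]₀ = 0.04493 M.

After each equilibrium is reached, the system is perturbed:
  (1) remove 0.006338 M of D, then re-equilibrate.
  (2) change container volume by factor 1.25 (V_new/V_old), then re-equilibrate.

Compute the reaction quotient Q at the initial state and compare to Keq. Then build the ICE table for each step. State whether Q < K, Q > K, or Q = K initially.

Q₀ = 1752; Q > K (proceeds reverse)

Q₀ = 1752 vs Keq = 26.32 ⇒ Q>K, reverse
Step 1:
                   C          E          D
  I          0.01385     0.1396    0.04493
  C            0.018      0.012     -0.018
  E          0.03185     0.1516    0.02693
  solve Keq expr → x = -0.005999; check Q = 26.32
Then remove 0.006338 M of D.
Step 2:
                   C          E          D
  I          0.03185     0.1516     0.0206
  C        -0.003307  -0.002205   0.003307
  E          0.02854     0.1494     0.0239
  solve Keq expr → x = 0.001102; check Q = 26.32
Then change container volume by factor 1.25 (V_new/V_old).
Step 3:
                   C          E          D
  I          0.02283     0.1195    0.01912
  C         0.001479 9.8611e-04  -0.001479
  E          0.02431     0.1205    0.01764
  solve Keq expr → x = -4.9306e-04; check Q = 26.32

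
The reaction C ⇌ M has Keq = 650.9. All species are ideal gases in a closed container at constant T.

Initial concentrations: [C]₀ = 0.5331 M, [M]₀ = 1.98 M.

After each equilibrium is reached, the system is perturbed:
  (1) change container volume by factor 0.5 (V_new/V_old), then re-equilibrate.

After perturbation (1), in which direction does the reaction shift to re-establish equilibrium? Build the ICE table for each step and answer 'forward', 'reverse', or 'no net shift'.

Q₀ = 3.714 vs Keq = 650.9 ⇒ Q<K, forward
Step 1:
                  C         M
  Initial    0.5331      1.98
  Change    -0.5292    0.5292
  Equil    0.003855     2.509
  solve Keq expr → x = 0.5292; check Q = 650.9
Then change container volume by factor 0.5 (V_new/V_old).
Step 2:
                  C         M
  Initial   0.00771     5.018
  Change          0         0
  Equil     0.00771     5.018
  solve Keq expr → x = 0; check Q = 650.9

Direction: no net shift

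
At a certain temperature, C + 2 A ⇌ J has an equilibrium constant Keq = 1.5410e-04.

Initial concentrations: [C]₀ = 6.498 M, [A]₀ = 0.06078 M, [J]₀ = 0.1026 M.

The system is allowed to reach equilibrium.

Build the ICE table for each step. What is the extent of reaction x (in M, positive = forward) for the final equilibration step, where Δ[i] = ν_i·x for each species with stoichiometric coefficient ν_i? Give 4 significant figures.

Q₀ = 4.274 vs Keq = 1.5410e-04 ⇒ Q>K, reverse
Step 1:
                  C         A         J
  I           6.498   0.06078    0.1026
  C          0.1025    0.2051   -0.1025
  E           6.601    0.2658 7.1880e-05
  solve Keq expr → x = -0.1025; check Q = 1.5410e-04

x = -0.1025 M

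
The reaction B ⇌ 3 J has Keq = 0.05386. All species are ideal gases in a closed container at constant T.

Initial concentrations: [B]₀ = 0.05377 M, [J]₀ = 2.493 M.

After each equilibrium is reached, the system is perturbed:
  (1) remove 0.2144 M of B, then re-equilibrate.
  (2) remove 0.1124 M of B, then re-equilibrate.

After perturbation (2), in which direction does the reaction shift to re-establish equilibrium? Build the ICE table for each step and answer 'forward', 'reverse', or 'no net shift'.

Q₀ = 288.2 vs Keq = 0.05386 ⇒ Q>K, reverse
Step 1:
                    B           J
  Initial     0.05377       2.493
  Change       0.7156      -2.147
  Equil        0.7694      0.3461
  solve Keq expr → x = -0.7156; check Q = 0.05386
Then remove 0.2144 M of B.
Step 2:
                    B           J
  Initial       0.555      0.3461
  Change      0.01121    -0.03362
  Equil        0.5662      0.3124
  solve Keq expr → x = -0.01121; check Q = 0.05386
Then remove 0.1124 M of B.
Step 3:
                    B           J
  Initial      0.4538      0.3124
  Change     0.006916    -0.02075
  Equil        0.4607      0.2917
  solve Keq expr → x = -0.006916; check Q = 0.05386

Direction: reverse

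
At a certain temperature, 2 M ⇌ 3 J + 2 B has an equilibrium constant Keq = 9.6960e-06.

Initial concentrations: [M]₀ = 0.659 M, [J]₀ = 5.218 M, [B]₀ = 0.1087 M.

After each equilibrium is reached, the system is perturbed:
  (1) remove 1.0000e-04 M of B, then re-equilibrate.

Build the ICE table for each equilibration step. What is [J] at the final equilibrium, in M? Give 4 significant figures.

[J]_eq = 5.055 M

Q₀ = 3.865 vs Keq = 9.6960e-06 ⇒ Q>K, reverse
Step 1:
                   M          J          B
  I            0.659      5.218     0.1087
  C           0.1085    -0.1627    -0.1085
  E           0.7675      5.055 2.1026e-04
  solve Keq expr → x = -0.05424; check Q = 9.6960e-06
Then remove 1.0000e-04 M of B.
Step 2:
                   M          J          B
  I           0.7675      5.055 1.1026e-04
  C       -9.9963e-05 1.4994e-04 9.9963e-05
  E           0.7674      5.055 2.1022e-04
  solve Keq expr → x = 4.9982e-05; check Q = 9.6960e-06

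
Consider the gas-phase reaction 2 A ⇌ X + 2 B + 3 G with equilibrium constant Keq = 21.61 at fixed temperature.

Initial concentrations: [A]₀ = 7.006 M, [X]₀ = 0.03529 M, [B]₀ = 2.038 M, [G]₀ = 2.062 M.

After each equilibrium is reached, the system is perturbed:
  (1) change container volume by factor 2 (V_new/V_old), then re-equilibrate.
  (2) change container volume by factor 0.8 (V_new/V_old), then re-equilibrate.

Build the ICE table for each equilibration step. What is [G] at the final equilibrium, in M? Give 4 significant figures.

Q₀ = 0.02618 vs Keq = 21.61 ⇒ Q<K, forward
Step 1:
                    A           X           B           G
  Initial       7.006     0.03529       2.038       2.062
  Change        -1.43       0.715        1.43       2.145
  Equil         5.576      0.7503       3.468       4.207
  solve Keq expr → x = 0.715; check Q = 21.61
Then change container volume by factor 2 (V_new/V_old).
Step 2:
                    A           X           B           G
  Initial       2.788      0.3751       1.734       2.103
  Change      -0.6094      0.3047      0.6094       0.914
  Equil         2.179      0.6798       2.343       3.018
  solve Keq expr → x = 0.3047; check Q = 21.61
Then change container volume by factor 0.8 (V_new/V_old).
Step 3:
                    A           X           B           G
  Initial       2.723      0.8498       2.929       3.772
  Change       0.2689     -0.1345     -0.2689     -0.4034
  Equil         2.992      0.7153        2.66       3.369
  solve Keq expr → x = -0.1345; check Q = 21.61

[G]_eq = 3.369 M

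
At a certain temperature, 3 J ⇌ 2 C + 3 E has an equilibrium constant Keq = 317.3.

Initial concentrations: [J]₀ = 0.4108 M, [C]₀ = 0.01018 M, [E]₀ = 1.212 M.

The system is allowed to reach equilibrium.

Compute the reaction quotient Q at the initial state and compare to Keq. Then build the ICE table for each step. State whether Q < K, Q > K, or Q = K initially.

Q₀ = 0.002661; Q < K (proceeds forward)

Q₀ = 0.002661 vs Keq = 317.3 ⇒ Q<K, forward
Step 1:
                    J           C           E
  init         0.4108     0.01018       1.212
  Δ           -0.3266      0.2178      0.3266
  eq          0.08417      0.2279       1.539
  solve Keq expr → x = 0.1089; check Q = 317.3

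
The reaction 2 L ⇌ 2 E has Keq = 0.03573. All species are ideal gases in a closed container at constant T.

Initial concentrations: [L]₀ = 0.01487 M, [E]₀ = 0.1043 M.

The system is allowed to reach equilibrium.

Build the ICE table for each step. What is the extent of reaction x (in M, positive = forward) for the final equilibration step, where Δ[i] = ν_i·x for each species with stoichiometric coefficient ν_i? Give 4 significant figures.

x = -0.04268 M

Q₀ = 49.2 vs Keq = 0.03573 ⇒ Q>K, reverse
Step 1:
                  L         E
  init      0.01487    0.1043
  Δ         0.08536  -0.08536
  eq         0.1002   0.01894
  solve Keq expr → x = -0.04268; check Q = 0.03573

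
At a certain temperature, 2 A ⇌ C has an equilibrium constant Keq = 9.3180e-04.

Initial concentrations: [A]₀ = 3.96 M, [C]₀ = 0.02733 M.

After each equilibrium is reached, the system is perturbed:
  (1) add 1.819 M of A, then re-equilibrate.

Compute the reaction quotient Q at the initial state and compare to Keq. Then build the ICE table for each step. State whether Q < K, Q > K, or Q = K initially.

Q₀ = 0.001743; Q > K (proceeds reverse)

Q₀ = 0.001743 vs Keq = 9.3180e-04 ⇒ Q>K, reverse
Step 1:
                   A          C
  I             3.96    0.02733
  C          0.02506   -0.01253
  E            3.985     0.0148
  solve Keq expr → x = -0.01253; check Q = 9.3180e-04
Then add 1.819 M of A.
Step 2:
                   A          C
  I            5.804     0.0148
  C         -0.03248    0.01624
  E            5.772    0.03104
  solve Keq expr → x = 0.01624; check Q = 9.3180e-04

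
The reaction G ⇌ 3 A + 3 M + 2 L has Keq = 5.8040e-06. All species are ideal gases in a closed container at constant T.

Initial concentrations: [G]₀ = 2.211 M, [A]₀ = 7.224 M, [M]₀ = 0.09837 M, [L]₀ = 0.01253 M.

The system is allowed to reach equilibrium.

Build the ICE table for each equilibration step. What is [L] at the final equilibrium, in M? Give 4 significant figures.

[L]_eq = 0.006864 M

Q₀ = 2.5482e-05 vs Keq = 5.8040e-06 ⇒ Q>K, reverse
Step 1:
                    G           A           M           L
  I             2.211       7.224     0.09837     0.01253
  C          0.002833   -0.008498   -0.008498   -0.005666
  E             2.214       7.216     0.08987    0.006864
  solve Keq expr → x = -0.002833; check Q = 5.8040e-06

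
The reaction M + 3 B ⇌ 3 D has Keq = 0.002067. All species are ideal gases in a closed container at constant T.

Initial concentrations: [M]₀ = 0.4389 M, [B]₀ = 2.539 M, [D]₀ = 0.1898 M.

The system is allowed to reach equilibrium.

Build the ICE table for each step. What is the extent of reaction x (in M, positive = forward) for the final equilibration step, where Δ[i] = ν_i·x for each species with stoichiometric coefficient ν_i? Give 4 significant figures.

x = 0.01611 M

Q₀ = 9.5178e-04 vs Keq = 0.002067 ⇒ Q<K, forward
Step 1:
                    M           B           D
  init         0.4389       2.539      0.1898
  Δ          -0.01611    -0.04833     0.04833
  eq           0.4228       2.491      0.2381
  solve Keq expr → x = 0.01611; check Q = 0.002067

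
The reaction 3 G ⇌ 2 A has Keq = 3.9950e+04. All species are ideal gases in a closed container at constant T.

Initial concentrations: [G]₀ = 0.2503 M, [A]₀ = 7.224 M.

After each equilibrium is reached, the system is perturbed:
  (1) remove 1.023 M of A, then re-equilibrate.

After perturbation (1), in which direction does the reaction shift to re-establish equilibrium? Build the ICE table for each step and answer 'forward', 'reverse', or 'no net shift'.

Q₀ = 3328 vs Keq = 3.9950e+04 ⇒ Q<K, forward
Step 1:
                  G         A
  init       0.2503     7.224
  Δ           -0.14   0.09336
  eq         0.1103     7.317
  solve Keq expr → x = 0.04668; check Q = 3.9950e+04
Then remove 1.023 M of A.
Step 2:
                  G         A
  init       0.1103     6.294
  Δ        -0.01046  0.006972
  eq         0.0998     6.301
  solve Keq expr → x = 0.003486; check Q = 3.9950e+04

Direction: forward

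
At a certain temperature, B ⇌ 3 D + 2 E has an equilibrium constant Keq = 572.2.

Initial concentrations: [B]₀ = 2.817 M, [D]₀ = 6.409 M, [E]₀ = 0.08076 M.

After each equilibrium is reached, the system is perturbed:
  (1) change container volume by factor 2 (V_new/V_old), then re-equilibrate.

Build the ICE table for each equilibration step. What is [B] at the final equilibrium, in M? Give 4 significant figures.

[B]_eq = 0.6623 M

Q₀ = 0.6095 vs Keq = 572.2 ⇒ Q<K, forward
Step 1:
                  B         D         E
  init        2.817     6.409   0.08076
  Δ         -0.6745     2.024     1.349
  eq          2.142     8.433      1.43
  solve Keq expr → x = 0.6745; check Q = 572.2
Then change container volume by factor 2 (V_new/V_old).
Step 2:
                  B         D         E
  init        1.071     4.216    0.7149
  Δ          -0.409     1.227    0.8179
  eq         0.6623     5.443     1.533
  solve Keq expr → x = 0.409; check Q = 572.2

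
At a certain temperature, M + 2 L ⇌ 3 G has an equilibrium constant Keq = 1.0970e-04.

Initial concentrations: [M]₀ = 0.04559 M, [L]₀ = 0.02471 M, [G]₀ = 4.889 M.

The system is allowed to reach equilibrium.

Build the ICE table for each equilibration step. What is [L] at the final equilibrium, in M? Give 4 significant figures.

[L]_eq = 3.202 M

Q₀ = 4.1980e+06 vs Keq = 1.0970e-04 ⇒ Q>K, reverse
Step 1:
                   M          L          G
  Initial    0.04559    0.02471      4.889
  Change       1.589      3.178     -4.766
  Equil        1.634      3.202     0.1225
  solve Keq expr → x = -1.589; check Q = 1.0970e-04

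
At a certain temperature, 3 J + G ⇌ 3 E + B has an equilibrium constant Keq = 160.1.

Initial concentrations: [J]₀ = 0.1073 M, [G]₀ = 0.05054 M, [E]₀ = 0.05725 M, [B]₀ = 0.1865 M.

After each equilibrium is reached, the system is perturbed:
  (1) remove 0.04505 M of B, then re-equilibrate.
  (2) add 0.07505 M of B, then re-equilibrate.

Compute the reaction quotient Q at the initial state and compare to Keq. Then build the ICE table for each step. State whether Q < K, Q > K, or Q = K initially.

Q₀ = 0.5605 vs Keq = 160.1 ⇒ Q<K, forward
Step 1:
                   J          G          E          B
  init        0.1073    0.05054    0.05725     0.1865
  Δ         -0.06423   -0.02141    0.06423    0.02141
  eq         0.04307    0.02913     0.1215     0.2079
  solve Keq expr → x = 0.02141; check Q = 160.1
Then remove 0.04505 M of B.
Step 2:
                   J          G          E          B
  init       0.04307    0.02913     0.1215     0.1629
  Δ        -0.002228 -7.4261e-04   0.002228 7.4261e-04
  eq         0.04085    0.02839     0.1237     0.1636
  solve Keq expr → x = 7.4261e-04; check Q = 160.1
Then add 0.07505 M of B.
Step 3:
                   J          G          E          B
  init       0.04085    0.02839     0.1237     0.2387
  Δ         0.003497   0.001166  -0.003497  -0.001166
  eq         0.04434    0.02955     0.1202     0.2375
  solve Keq expr → x = -0.001166; check Q = 160.1

Q₀ = 0.5605; Q < K (proceeds forward)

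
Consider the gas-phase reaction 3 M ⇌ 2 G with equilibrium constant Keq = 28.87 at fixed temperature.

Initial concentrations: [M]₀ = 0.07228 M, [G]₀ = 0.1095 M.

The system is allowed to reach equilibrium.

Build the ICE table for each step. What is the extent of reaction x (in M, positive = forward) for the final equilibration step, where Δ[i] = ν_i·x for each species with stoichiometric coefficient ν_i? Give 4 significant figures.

x = -5.9574e-04 M

Q₀ = 31.75 vs Keq = 28.87 ⇒ Q>K, reverse
Step 1:
                    M           G
  I           0.07228      0.1095
  C          0.001787   -0.001191
  E           0.07407      0.1083
  solve Keq expr → x = -5.9574e-04; check Q = 28.87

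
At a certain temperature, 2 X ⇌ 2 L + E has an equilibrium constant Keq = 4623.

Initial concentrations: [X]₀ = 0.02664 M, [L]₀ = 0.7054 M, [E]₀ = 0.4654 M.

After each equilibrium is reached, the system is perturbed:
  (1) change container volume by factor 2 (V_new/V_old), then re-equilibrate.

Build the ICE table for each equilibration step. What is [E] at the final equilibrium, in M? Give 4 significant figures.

Q₀ = 326.3 vs Keq = 4623 ⇒ Q<K, forward
Step 1:
                  X         L         E
  Initial   0.02664    0.7054    0.4654
  Change   -0.01929   0.01929  0.009647
  Equil    0.007346    0.7247     0.475
  solve Keq expr → x = 0.009647; check Q = 4623
Then change container volume by factor 2 (V_new/V_old).
Step 2:
                  X         L         E
  Initial  0.003673    0.3623    0.2375
  Change  -0.001065  0.001065 5.3263e-04
  Equil    0.002608    0.3634    0.2381
  solve Keq expr → x = 5.3263e-04; check Q = 4623

[E]_eq = 0.2381 M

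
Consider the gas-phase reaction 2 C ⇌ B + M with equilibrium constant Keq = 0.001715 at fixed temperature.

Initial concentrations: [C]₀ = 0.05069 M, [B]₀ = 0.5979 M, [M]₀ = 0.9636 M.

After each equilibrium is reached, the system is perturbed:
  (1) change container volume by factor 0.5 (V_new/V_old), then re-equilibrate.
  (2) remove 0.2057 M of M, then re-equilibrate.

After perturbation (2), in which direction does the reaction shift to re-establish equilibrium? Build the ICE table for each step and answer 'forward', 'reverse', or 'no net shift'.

Q₀ = 224.2 vs Keq = 0.001715 ⇒ Q>K, reverse
Step 1:
                  C         B         M
  Initial   0.05069    0.5979    0.9636
  Change      1.182   -0.5909   -0.5909
  Equil       1.233   0.00699    0.3727
  solve Keq expr → x = -0.5909; check Q = 0.001715
Then change container volume by factor 0.5 (V_new/V_old).
Step 2:
                  C         B         M
  Initial     2.465   0.01398    0.7454
  Change          0         0         0
  Equil       2.465   0.01398    0.7454
  solve Keq expr → x = 0; check Q = 0.001715
Then remove 0.2057 M of M.
Step 3:
                  C         B         M
  Initial     2.465   0.01398    0.5397
  Change  -0.009994  0.004997  0.004997
  Equil       2.455   0.01898    0.5447
  solve Keq expr → x = 0.004997; check Q = 0.001715

Direction: forward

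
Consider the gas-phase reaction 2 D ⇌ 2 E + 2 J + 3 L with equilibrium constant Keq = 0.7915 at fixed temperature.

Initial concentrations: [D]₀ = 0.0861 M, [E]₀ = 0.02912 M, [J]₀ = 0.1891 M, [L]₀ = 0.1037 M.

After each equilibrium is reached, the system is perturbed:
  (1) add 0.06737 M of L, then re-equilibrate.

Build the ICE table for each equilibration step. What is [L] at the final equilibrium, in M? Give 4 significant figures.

[L]_eq = 0.2923 M

Q₀ = 4.5614e-06 vs Keq = 0.7915 ⇒ Q<K, forward
Step 1:
                   D          E          J          L
  Initial     0.0861    0.02912     0.1891     0.1037
  Change    -0.08241    0.08241    0.08241     0.1236
  Equil     0.003689     0.1115     0.2715     0.2273
  solve Keq expr → x = 0.04121; check Q = 0.7915
Then add 0.06737 M of L.
Step 2:
                   D          E          J          L
  Initial   0.003689     0.1115     0.2715     0.2947
  Change    0.001583  -0.001583  -0.001583  -0.002375
  Equil     0.005272     0.1099     0.2699     0.2923
  solve Keq expr → x = -7.9154e-04; check Q = 0.7915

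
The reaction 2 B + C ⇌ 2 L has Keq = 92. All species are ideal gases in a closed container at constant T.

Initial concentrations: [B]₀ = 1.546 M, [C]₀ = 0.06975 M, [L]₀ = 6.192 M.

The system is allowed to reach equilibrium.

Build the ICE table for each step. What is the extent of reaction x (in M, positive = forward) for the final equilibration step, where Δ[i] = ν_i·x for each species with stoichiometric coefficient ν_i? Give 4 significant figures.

x = -0.07021 M

Q₀ = 230 vs Keq = 92 ⇒ Q>K, reverse
Step 1:
                  B         C         L
  I           1.546   0.06975     6.192
  C          0.1404   0.07021   -0.1404
  E           1.686      0.14     6.052
  solve Keq expr → x = -0.07021; check Q = 92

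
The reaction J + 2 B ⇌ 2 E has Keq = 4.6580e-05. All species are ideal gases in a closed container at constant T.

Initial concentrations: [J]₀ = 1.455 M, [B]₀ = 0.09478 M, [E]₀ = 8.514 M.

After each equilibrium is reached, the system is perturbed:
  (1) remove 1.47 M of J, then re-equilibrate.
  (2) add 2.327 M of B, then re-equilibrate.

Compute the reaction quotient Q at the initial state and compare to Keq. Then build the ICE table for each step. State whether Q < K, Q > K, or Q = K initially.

Q₀ = 5546 vs Keq = 4.6580e-05 ⇒ Q>K, reverse
Step 1:
                    J           B           E
  Initial       1.455     0.09478       8.514
  Change        4.188       8.377      -8.377
  Equil         5.643       8.471      0.1373
  solve Keq expr → x = -4.188; check Q = 4.6580e-05
Then remove 1.47 M of J.
Step 2:
                    J           B           E
  Initial       4.173       8.471      0.1373
  Change      0.00942     0.01884    -0.01884
  Equil         4.183        8.49      0.1185
  solve Keq expr → x = -0.00942; check Q = 4.6580e-05
Then add 2.327 M of B.
Step 3:
                    J           B           E
  Initial       4.183       10.82      0.1185
  Change     -0.01588    -0.03175     0.03175
  Equil         4.167       10.79      0.1503
  solve Keq expr → x = 0.01588; check Q = 4.6580e-05

Q₀ = 5546; Q > K (proceeds reverse)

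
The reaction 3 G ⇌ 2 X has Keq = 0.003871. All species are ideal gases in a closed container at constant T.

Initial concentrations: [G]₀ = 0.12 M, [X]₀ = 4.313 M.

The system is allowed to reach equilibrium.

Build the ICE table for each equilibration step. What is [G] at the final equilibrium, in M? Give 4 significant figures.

Q₀ = 1.0765e+04 vs Keq = 0.003871 ⇒ Q>K, reverse
Step 1:
                   G          X
  Initial       0.12      4.313
  Change       5.294     -3.529
  Equil        5.414     0.7837
  solve Keq expr → x = -1.765; check Q = 0.003871

[G]_eq = 5.414 M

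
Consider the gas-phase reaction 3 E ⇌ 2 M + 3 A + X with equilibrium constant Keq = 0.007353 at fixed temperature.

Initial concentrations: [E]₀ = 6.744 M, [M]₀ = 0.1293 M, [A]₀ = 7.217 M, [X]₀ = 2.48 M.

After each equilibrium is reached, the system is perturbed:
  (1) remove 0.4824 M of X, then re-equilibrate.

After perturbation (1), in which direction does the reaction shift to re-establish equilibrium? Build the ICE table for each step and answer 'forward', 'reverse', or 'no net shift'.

Direction: forward

Q₀ = 0.05081 vs Keq = 0.007353 ⇒ Q>K, reverse
Step 1:
                  E         M         A         X
  I           6.744    0.1293     7.217      2.48
  C          0.1158  -0.07719   -0.1158   -0.0386
  E            6.86   0.05211     7.101     2.441
  solve Keq expr → x = -0.0386; check Q = 0.007353
Then remove 0.4824 M of X.
Step 2:
                  E         M         A         X
  I            6.86   0.05211     7.101     1.959
  C       -0.008704  0.005803  0.008704  0.002901
  E           6.851   0.05791      7.11     1.962
  solve Keq expr → x = 0.002901; check Q = 0.007353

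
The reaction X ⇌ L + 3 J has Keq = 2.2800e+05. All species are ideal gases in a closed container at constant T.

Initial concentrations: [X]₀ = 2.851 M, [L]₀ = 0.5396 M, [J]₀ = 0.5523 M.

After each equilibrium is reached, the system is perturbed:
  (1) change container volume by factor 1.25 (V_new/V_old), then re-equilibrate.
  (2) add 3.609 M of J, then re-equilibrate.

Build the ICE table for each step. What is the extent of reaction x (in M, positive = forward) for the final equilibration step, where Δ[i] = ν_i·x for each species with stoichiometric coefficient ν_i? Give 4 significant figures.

Q₀ = 0.03189 vs Keq = 2.2800e+05 ⇒ Q<K, forward
Step 1:
                   X          L          J
  init         2.851     0.5396     0.5523
  Δ            -2.84       2.84       8.52
  eq         0.01107       3.38      9.072
  solve Keq expr → x = 2.84; check Q = 2.2800e+05
Then change container volume by factor 1.25 (V_new/V_old).
Step 2:
                   X          L          J
  init      0.008854      2.704      7.258
  Δ        -0.004289   0.004289    0.01287
  eq        0.004565      2.708      7.271
  solve Keq expr → x = 0.004289; check Q = 2.2800e+05
Then add 3.609 M of J.
Step 3:
                   X          L          J
  init      0.004565      2.708      10.88
  Δ          0.01054   -0.01054   -0.03161
  eq          0.0151      2.697      10.85
  solve Keq expr → x = -0.01054; check Q = 2.2800e+05

x = -0.01054 M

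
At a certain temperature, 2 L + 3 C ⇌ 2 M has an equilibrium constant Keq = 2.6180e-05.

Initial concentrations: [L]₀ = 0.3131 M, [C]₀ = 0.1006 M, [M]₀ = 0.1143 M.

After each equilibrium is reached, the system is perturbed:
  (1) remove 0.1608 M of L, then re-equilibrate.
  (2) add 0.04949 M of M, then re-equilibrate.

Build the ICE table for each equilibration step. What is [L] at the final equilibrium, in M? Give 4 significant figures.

[L]_eq = 0.3158 M

Q₀ = 130.9 vs Keq = 2.6180e-05 ⇒ Q>K, reverse
Step 1:
                  L         C         M
  init       0.3131    0.1006    0.1143
  Δ           0.114     0.171    -0.114
  eq         0.4271    0.2716 3.0929e-04
  solve Keq expr → x = -0.057; check Q = 2.6180e-05
Then remove 0.1608 M of L.
Step 2:
                  L         C         M
  init       0.2663    0.2716 3.0929e-04
  Δ       1.1618e-04 1.7427e-04 -1.1618e-04
  eq         0.2664    0.2718 1.9311e-04
  solve Keq expr → x = -5.8089e-05; check Q = 2.6180e-05
Then add 0.04949 M of M.
Step 3:
                  L         C         M
  init       0.2664    0.2718   0.04968
  Δ         0.04935   0.07403  -0.04935
  eq         0.3158    0.3458 3.2852e-04
  solve Keq expr → x = -0.02468; check Q = 2.6180e-05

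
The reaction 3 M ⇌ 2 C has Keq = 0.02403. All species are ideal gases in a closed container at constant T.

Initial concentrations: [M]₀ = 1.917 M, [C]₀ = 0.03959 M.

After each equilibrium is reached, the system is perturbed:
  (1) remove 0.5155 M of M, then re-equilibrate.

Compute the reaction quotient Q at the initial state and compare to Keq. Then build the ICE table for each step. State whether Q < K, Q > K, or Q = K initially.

Q₀ = 2.2249e-04; Q < K (proceeds forward)

Q₀ = 2.2249e-04 vs Keq = 0.02403 ⇒ Q<K, forward
Step 1:
                   M          C
  Initial      1.917    0.03959
  Change     -0.3826     0.2551
  Equil        1.534     0.2946
  solve Keq expr → x = 0.1275; check Q = 0.02403
Then remove 0.5155 M of M.
Step 2:
                   M          C
  Initial      1.019     0.2946
  Change      0.1486   -0.09908
  Equil        1.168     0.1956
  solve Keq expr → x = -0.04954; check Q = 0.02403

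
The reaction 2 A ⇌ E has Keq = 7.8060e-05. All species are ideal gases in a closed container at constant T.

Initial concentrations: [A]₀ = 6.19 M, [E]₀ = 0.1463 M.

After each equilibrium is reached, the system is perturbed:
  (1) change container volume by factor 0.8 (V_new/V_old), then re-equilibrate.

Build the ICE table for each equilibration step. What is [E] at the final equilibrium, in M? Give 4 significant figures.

Q₀ = 0.003818 vs Keq = 7.8060e-05 ⇒ Q>K, reverse
Step 1:
                    A           E
  init           6.19      0.1463
  Δ            0.2861      -0.143
  eq            6.476    0.003274
  solve Keq expr → x = -0.143; check Q = 7.8060e-05
Then change container volume by factor 0.8 (V_new/V_old).
Step 2:
                    A           E
  init          8.095    0.004092
  Δ         -0.002041     0.00102
  eq            8.093    0.005113
  solve Keq expr → x = 0.00102; check Q = 7.8060e-05

[E]_eq = 0.005113 M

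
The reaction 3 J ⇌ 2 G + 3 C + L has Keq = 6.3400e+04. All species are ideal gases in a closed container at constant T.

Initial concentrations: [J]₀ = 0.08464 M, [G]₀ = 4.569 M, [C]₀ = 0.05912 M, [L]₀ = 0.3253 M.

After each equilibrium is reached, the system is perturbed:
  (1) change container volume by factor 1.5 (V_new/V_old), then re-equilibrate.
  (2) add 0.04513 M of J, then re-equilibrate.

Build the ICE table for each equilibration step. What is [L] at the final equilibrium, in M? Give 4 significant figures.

[L]_eq = 0.2492 M

Q₀ = 2.314 vs Keq = 6.3400e+04 ⇒ Q<K, forward
Step 1:
                   J          G          C          L
  Initial    0.08464      4.569    0.05912     0.3253
  Change    -0.07791    0.05194    0.07791    0.02597
  Equil     0.006727      4.621      0.137     0.3513
  solve Keq expr → x = 0.02597; check Q = 6.3400e+04
Then change container volume by factor 1.5 (V_new/V_old).
Step 2:
                   J          G          C          L
  Initial   0.004485      3.081    0.09136     0.2342
  Change   -0.001445 9.6328e-04   0.001445 4.8164e-04
  Equil      0.00304      3.082     0.0928     0.2347
  solve Keq expr → x = 4.8164e-04; check Q = 6.3400e+04
Then add 0.04513 M of J.
Step 3:
                   J          G          C          L
  Initial    0.04817      3.082     0.0928     0.2347
  Change    -0.04358    0.02906    0.04358    0.01453
  Equil     0.004586      3.111     0.1364     0.2492
  solve Keq expr → x = 0.01453; check Q = 6.3400e+04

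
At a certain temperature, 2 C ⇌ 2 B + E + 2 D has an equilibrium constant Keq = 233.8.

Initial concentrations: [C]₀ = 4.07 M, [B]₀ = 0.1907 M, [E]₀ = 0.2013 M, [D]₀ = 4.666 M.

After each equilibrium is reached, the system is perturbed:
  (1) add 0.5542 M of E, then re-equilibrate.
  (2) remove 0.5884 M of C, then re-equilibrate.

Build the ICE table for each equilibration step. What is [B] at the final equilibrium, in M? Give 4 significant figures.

[B]_eq = 2.301 M

Q₀ = 0.009622 vs Keq = 233.8 ⇒ Q<K, forward
Step 1:
                  C         B         E         D
  Initial      4.07    0.1907    0.2013     4.666
  Change     -2.525     2.525     1.262     2.525
  Equil       1.545     2.716     1.464     7.191
  solve Keq expr → x = 1.262; check Q = 233.8
Then add 0.5542 M of E.
Step 2:
                  C         B         E         D
  Initial     1.545     2.716     2.018     7.191
  Change     0.1269   -0.1269  -0.06344   -0.1269
  Equil       1.672     2.589     1.955     7.064
  solve Keq expr → x = -0.06344; check Q = 233.8
Then remove 0.5884 M of C.
Step 3:
                  C         B         E         D
  Initial     1.084     2.589     1.955     7.064
  Change     0.2881   -0.2881   -0.1441   -0.2881
  Equil       1.372     2.301      1.81     6.776
  solve Keq expr → x = -0.1441; check Q = 233.8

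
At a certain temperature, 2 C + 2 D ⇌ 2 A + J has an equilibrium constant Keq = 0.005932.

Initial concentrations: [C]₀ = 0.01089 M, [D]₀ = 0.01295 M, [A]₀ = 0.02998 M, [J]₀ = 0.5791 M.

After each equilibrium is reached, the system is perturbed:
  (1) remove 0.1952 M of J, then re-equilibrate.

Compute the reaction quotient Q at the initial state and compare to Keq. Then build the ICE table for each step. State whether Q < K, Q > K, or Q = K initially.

Q₀ = 2.6171e+04 vs Keq = 0.005932 ⇒ Q>K, reverse
Step 1:
                    C           D           A           J
  I           0.01089     0.01295     0.02998      0.5791
  C            0.0298      0.0298     -0.0298     -0.0149
  E           0.04069     0.04275  1.7838e-04      0.5642
  solve Keq expr → x = -0.0149; check Q = 0.005932
Then remove 0.1952 M of J.
Step 2:
                    C           D           A           J
  I           0.04069     0.04275  1.7838e-04       0.369
  C       -4.1744e-05 -4.1744e-05  4.1744e-05  2.0872e-05
  E           0.04065     0.04271  2.2012e-04       0.369
  solve Keq expr → x = 2.0872e-05; check Q = 0.005932

Q₀ = 2.6171e+04; Q > K (proceeds reverse)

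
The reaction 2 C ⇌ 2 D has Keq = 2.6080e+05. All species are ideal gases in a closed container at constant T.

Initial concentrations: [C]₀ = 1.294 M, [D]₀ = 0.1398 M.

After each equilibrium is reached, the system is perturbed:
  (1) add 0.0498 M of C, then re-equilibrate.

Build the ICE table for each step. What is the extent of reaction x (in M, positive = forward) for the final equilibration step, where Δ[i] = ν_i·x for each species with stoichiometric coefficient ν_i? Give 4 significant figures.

Q₀ = 0.01167 vs Keq = 2.6080e+05 ⇒ Q<K, forward
Step 1:
                   C          D
  I            1.294     0.1398
  C           -1.291      1.291
  E         0.002802      1.431
  solve Keq expr → x = 0.6456; check Q = 2.6080e+05
Then add 0.0498 M of C.
Step 2:
                   C          D
  I           0.0526      1.431
  C          -0.0497     0.0497
  E         0.002899      1.481
  solve Keq expr → x = 0.02485; check Q = 2.6080e+05

x = 0.02485 M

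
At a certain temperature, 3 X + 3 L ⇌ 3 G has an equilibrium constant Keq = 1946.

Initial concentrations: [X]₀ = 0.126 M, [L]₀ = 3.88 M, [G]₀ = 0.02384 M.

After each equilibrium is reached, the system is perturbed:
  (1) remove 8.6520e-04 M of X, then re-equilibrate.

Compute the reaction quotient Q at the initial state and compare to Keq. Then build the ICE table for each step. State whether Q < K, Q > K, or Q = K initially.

Q₀ = 1.1596e-04 vs Keq = 1946 ⇒ Q<K, forward
Step 1:
                  X         L         G
  Initial     0.126      3.88   0.02384
  Change    -0.1229   -0.1229    0.1229
  Equil    0.003128     3.757    0.1467
  solve Keq expr → x = 0.04096; check Q = 1946
Then remove 8.6520e-04 M of X.
Step 2:
                  X         L         G
  Initial  0.002263     3.757    0.1467
  Change  8.4645e-04 8.4645e-04 -8.4645e-04
  Equil    0.003109     3.758    0.1459
  solve Keq expr → x = -2.8215e-04; check Q = 1946

Q₀ = 1.1596e-04; Q < K (proceeds forward)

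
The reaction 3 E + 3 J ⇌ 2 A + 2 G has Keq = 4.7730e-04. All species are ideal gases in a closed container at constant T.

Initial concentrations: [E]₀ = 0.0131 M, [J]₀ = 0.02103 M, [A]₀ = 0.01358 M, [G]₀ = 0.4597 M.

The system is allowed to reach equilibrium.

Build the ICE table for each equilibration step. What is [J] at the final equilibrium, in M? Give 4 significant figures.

Q₀ = 1.8639e+06 vs Keq = 4.7730e-04 ⇒ Q>K, reverse
Step 1:
                   E          J          A          G
  Initial     0.0131    0.02103    0.01358     0.4597
  Change     0.02037    0.02037   -0.01358   -0.01358
  Equil      0.03347     0.0414 2.5252e-06     0.4461
  solve Keq expr → x = -0.006789; check Q = 4.7730e-04

[J]_eq = 0.0414 M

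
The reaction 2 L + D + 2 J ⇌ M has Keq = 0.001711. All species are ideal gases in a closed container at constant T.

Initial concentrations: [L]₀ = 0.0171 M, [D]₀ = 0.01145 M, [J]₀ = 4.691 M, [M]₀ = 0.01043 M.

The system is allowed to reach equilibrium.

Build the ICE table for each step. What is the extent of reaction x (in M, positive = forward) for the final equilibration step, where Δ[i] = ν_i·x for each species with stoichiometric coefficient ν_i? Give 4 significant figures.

x = -0.01043 M

Q₀ = 141.6 vs Keq = 0.001711 ⇒ Q>K, reverse
Step 1:
                    L           D           J           M
  I            0.0171     0.01145       4.691     0.01043
  C           0.02086     0.01043     0.02086    -0.01043
  E           0.03796     0.02188       4.712  1.1974e-06
  solve Keq expr → x = -0.01043; check Q = 0.001711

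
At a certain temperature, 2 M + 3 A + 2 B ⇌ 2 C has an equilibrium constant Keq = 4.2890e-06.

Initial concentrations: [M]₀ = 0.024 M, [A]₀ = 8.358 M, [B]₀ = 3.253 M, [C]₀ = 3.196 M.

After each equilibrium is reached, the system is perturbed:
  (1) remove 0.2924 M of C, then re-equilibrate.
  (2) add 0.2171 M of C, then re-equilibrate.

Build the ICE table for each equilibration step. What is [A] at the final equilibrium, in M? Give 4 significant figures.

[A]_eq = 11.59 M

Q₀ = 2.87 vs Keq = 4.2890e-06 ⇒ Q>K, reverse
Step 1:
                    M           A           B           C
  I             0.024       8.358       3.253       3.196
  C             2.198       3.297       2.198      -2.198
  E             2.222       11.65       5.451       0.998
  solve Keq expr → x = -1.099; check Q = 4.2890e-06
Then remove 0.2924 M of C.
Step 2:
                    M           A           B           C
  I             2.222       11.65       5.451      0.7056
  C           -0.1633     -0.2449     -0.1633      0.1633
  E             2.059       11.41       5.288      0.8689
  solve Keq expr → x = 0.08163; check Q = 4.2890e-06
Then add 0.2171 M of C.
Step 3:
                    M           A           B           C
  I             2.059       11.41       5.288       1.086
  C            0.1218      0.1827      0.1218     -0.1218
  E              2.18       11.59       5.409      0.9642
  solve Keq expr → x = -0.0609; check Q = 4.2890e-06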